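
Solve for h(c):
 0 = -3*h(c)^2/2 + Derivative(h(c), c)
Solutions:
 h(c) = -2/(C1 + 3*c)


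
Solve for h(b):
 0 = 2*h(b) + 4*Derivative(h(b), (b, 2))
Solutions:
 h(b) = C1*sin(sqrt(2)*b/2) + C2*cos(sqrt(2)*b/2)


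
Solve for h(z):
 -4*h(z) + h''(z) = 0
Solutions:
 h(z) = C1*exp(-2*z) + C2*exp(2*z)


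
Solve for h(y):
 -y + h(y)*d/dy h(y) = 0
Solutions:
 h(y) = -sqrt(C1 + y^2)
 h(y) = sqrt(C1 + y^2)


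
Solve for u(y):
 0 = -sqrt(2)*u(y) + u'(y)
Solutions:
 u(y) = C1*exp(sqrt(2)*y)


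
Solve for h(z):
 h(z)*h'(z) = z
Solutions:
 h(z) = -sqrt(C1 + z^2)
 h(z) = sqrt(C1 + z^2)


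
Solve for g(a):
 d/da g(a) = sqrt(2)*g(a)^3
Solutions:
 g(a) = -sqrt(2)*sqrt(-1/(C1 + sqrt(2)*a))/2
 g(a) = sqrt(2)*sqrt(-1/(C1 + sqrt(2)*a))/2


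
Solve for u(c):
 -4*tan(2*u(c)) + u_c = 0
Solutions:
 u(c) = -asin(C1*exp(8*c))/2 + pi/2
 u(c) = asin(C1*exp(8*c))/2


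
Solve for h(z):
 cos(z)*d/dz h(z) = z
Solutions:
 h(z) = C1 + Integral(z/cos(z), z)


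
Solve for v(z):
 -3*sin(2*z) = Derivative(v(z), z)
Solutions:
 v(z) = C1 + 3*cos(2*z)/2


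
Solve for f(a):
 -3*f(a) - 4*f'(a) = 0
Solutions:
 f(a) = C1*exp(-3*a/4)


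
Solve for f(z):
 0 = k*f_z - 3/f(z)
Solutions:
 f(z) = -sqrt(C1 + 6*z/k)
 f(z) = sqrt(C1 + 6*z/k)


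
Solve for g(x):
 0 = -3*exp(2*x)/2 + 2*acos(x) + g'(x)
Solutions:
 g(x) = C1 - 2*x*acos(x) + 2*sqrt(1 - x^2) + 3*exp(2*x)/4


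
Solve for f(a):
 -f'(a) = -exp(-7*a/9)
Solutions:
 f(a) = C1 - 9*exp(-7*a/9)/7


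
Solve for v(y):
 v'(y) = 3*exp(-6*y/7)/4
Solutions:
 v(y) = C1 - 7*exp(-6*y/7)/8


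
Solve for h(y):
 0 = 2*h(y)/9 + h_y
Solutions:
 h(y) = C1*exp(-2*y/9)


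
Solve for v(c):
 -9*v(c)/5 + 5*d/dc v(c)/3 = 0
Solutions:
 v(c) = C1*exp(27*c/25)


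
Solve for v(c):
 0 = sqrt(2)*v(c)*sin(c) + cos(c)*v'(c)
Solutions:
 v(c) = C1*cos(c)^(sqrt(2))


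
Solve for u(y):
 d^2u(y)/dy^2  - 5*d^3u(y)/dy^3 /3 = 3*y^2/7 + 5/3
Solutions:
 u(y) = C1 + C2*y + C3*exp(3*y/5) + y^4/28 + 5*y^3/21 + 85*y^2/42


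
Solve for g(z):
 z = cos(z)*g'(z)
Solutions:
 g(z) = C1 + Integral(z/cos(z), z)


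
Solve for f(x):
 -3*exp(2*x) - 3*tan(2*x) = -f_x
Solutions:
 f(x) = C1 + 3*exp(2*x)/2 - 3*log(cos(2*x))/2


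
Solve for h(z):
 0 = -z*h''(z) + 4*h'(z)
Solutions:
 h(z) = C1 + C2*z^5


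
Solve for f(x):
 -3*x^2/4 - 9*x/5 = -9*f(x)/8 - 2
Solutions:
 f(x) = 2*x^2/3 + 8*x/5 - 16/9


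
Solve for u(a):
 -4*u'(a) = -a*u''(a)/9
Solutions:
 u(a) = C1 + C2*a^37


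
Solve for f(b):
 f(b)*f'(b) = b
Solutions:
 f(b) = -sqrt(C1 + b^2)
 f(b) = sqrt(C1 + b^2)


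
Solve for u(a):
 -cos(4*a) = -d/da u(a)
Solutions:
 u(a) = C1 + sin(4*a)/4


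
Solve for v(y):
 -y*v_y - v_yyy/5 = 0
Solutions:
 v(y) = C1 + Integral(C2*airyai(-5^(1/3)*y) + C3*airybi(-5^(1/3)*y), y)


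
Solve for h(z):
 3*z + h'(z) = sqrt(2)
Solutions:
 h(z) = C1 - 3*z^2/2 + sqrt(2)*z


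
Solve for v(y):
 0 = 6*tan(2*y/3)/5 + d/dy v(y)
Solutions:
 v(y) = C1 + 9*log(cos(2*y/3))/5


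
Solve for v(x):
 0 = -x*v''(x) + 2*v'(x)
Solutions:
 v(x) = C1 + C2*x^3


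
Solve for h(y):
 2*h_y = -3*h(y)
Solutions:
 h(y) = C1*exp(-3*y/2)


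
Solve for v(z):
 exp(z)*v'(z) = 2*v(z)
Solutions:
 v(z) = C1*exp(-2*exp(-z))


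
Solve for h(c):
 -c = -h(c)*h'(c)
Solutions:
 h(c) = -sqrt(C1 + c^2)
 h(c) = sqrt(C1 + c^2)


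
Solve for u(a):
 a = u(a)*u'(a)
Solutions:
 u(a) = -sqrt(C1 + a^2)
 u(a) = sqrt(C1 + a^2)


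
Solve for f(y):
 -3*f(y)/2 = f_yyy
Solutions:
 f(y) = C3*exp(-2^(2/3)*3^(1/3)*y/2) + (C1*sin(2^(2/3)*3^(5/6)*y/4) + C2*cos(2^(2/3)*3^(5/6)*y/4))*exp(2^(2/3)*3^(1/3)*y/4)


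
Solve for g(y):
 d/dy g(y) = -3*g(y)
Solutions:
 g(y) = C1*exp(-3*y)


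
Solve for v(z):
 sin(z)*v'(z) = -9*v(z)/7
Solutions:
 v(z) = C1*(cos(z) + 1)^(9/14)/(cos(z) - 1)^(9/14)


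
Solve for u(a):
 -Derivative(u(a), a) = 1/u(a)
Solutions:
 u(a) = -sqrt(C1 - 2*a)
 u(a) = sqrt(C1 - 2*a)


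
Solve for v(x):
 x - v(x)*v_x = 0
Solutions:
 v(x) = -sqrt(C1 + x^2)
 v(x) = sqrt(C1 + x^2)


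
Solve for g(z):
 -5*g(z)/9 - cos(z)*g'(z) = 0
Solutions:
 g(z) = C1*(sin(z) - 1)^(5/18)/(sin(z) + 1)^(5/18)


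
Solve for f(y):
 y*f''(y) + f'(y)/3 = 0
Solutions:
 f(y) = C1 + C2*y^(2/3)


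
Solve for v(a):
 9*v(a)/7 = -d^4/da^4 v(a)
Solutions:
 v(a) = (C1*sin(sqrt(6)*7^(3/4)*a/14) + C2*cos(sqrt(6)*7^(3/4)*a/14))*exp(-sqrt(6)*7^(3/4)*a/14) + (C3*sin(sqrt(6)*7^(3/4)*a/14) + C4*cos(sqrt(6)*7^(3/4)*a/14))*exp(sqrt(6)*7^(3/4)*a/14)


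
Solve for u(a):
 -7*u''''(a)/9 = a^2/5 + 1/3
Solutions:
 u(a) = C1 + C2*a + C3*a^2 + C4*a^3 - a^6/1400 - a^4/56


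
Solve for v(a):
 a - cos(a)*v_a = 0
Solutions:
 v(a) = C1 + Integral(a/cos(a), a)


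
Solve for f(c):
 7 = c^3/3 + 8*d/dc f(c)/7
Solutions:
 f(c) = C1 - 7*c^4/96 + 49*c/8


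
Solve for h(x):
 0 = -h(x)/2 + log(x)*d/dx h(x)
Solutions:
 h(x) = C1*exp(li(x)/2)


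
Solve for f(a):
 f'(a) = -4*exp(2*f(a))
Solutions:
 f(a) = log(-sqrt(-1/(C1 - 4*a))) - log(2)/2
 f(a) = log(-1/(C1 - 4*a))/2 - log(2)/2


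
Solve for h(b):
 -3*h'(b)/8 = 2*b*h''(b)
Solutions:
 h(b) = C1 + C2*b^(13/16)


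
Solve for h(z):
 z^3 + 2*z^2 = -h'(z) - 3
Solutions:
 h(z) = C1 - z^4/4 - 2*z^3/3 - 3*z


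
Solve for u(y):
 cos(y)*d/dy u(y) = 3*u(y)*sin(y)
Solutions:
 u(y) = C1/cos(y)^3


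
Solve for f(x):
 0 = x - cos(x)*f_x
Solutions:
 f(x) = C1 + Integral(x/cos(x), x)


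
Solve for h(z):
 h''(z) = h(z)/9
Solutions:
 h(z) = C1*exp(-z/3) + C2*exp(z/3)


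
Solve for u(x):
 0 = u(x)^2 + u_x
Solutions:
 u(x) = 1/(C1 + x)


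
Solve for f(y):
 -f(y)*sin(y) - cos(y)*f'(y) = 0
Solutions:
 f(y) = C1*cos(y)


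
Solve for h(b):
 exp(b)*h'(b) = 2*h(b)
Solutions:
 h(b) = C1*exp(-2*exp(-b))


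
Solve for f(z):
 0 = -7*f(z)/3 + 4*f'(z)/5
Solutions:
 f(z) = C1*exp(35*z/12)


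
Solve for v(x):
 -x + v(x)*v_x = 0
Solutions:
 v(x) = -sqrt(C1 + x^2)
 v(x) = sqrt(C1 + x^2)


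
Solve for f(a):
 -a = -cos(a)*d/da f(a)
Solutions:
 f(a) = C1 + Integral(a/cos(a), a)


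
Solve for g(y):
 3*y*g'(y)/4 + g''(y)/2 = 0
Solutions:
 g(y) = C1 + C2*erf(sqrt(3)*y/2)


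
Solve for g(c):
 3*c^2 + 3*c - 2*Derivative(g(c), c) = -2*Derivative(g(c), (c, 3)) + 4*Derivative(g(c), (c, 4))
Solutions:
 g(c) = C1 + C2*exp(c*((6*sqrt(78) + 53)^(-1/3) + 2 + (6*sqrt(78) + 53)^(1/3))/12)*sin(sqrt(3)*c*(-(6*sqrt(78) + 53)^(1/3) + (6*sqrt(78) + 53)^(-1/3))/12) + C3*exp(c*((6*sqrt(78) + 53)^(-1/3) + 2 + (6*sqrt(78) + 53)^(1/3))/12)*cos(sqrt(3)*c*(-(6*sqrt(78) + 53)^(1/3) + (6*sqrt(78) + 53)^(-1/3))/12) + C4*exp(c*(-(6*sqrt(78) + 53)^(1/3) - 1/(6*sqrt(78) + 53)^(1/3) + 1)/6) + c^3/2 + 3*c^2/4 + 3*c


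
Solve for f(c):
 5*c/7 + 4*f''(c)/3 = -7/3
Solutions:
 f(c) = C1 + C2*c - 5*c^3/56 - 7*c^2/8


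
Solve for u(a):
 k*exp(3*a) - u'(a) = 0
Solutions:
 u(a) = C1 + k*exp(3*a)/3


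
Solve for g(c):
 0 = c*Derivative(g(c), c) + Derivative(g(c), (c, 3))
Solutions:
 g(c) = C1 + Integral(C2*airyai(-c) + C3*airybi(-c), c)


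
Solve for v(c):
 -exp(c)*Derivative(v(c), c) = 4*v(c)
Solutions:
 v(c) = C1*exp(4*exp(-c))


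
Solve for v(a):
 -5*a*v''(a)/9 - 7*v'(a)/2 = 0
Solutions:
 v(a) = C1 + C2/a^(53/10)


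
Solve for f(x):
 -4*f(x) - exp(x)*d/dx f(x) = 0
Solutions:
 f(x) = C1*exp(4*exp(-x))


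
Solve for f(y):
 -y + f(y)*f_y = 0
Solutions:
 f(y) = -sqrt(C1 + y^2)
 f(y) = sqrt(C1 + y^2)


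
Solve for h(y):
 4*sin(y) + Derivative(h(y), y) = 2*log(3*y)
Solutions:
 h(y) = C1 + 2*y*log(y) - 2*y + 2*y*log(3) + 4*cos(y)


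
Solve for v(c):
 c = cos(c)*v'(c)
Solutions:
 v(c) = C1 + Integral(c/cos(c), c)


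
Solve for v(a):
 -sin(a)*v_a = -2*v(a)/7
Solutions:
 v(a) = C1*(cos(a) - 1)^(1/7)/(cos(a) + 1)^(1/7)


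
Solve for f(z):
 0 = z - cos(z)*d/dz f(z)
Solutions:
 f(z) = C1 + Integral(z/cos(z), z)


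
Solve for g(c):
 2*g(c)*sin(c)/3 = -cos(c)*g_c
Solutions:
 g(c) = C1*cos(c)^(2/3)


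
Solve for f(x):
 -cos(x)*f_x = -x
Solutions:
 f(x) = C1 + Integral(x/cos(x), x)


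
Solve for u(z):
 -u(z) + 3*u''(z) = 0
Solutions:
 u(z) = C1*exp(-sqrt(3)*z/3) + C2*exp(sqrt(3)*z/3)


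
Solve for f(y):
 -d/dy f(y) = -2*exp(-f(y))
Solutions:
 f(y) = log(C1 + 2*y)


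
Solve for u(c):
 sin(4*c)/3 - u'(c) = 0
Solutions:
 u(c) = C1 - cos(4*c)/12


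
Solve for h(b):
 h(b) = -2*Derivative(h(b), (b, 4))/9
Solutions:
 h(b) = (C1*sin(2^(1/4)*sqrt(3)*b/2) + C2*cos(2^(1/4)*sqrt(3)*b/2))*exp(-2^(1/4)*sqrt(3)*b/2) + (C3*sin(2^(1/4)*sqrt(3)*b/2) + C4*cos(2^(1/4)*sqrt(3)*b/2))*exp(2^(1/4)*sqrt(3)*b/2)


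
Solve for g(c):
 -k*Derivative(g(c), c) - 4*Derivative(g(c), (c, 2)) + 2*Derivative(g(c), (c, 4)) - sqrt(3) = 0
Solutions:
 g(c) = C1 + C2*exp(c*(6^(1/3)*(-9*k + 2*sqrt(3)*sqrt(27*k^2/4 - 32))^(1/3)/12 - 2^(1/3)*3^(5/6)*I*(-9*k + 2*sqrt(3)*sqrt(27*k^2/4 - 32))^(1/3)/12 - 8/((-6^(1/3) + 2^(1/3)*3^(5/6)*I)*(-9*k + 2*sqrt(3)*sqrt(27*k^2/4 - 32))^(1/3)))) + C3*exp(c*(6^(1/3)*(-9*k + 2*sqrt(3)*sqrt(27*k^2/4 - 32))^(1/3)/12 + 2^(1/3)*3^(5/6)*I*(-9*k + 2*sqrt(3)*sqrt(27*k^2/4 - 32))^(1/3)/12 + 8/((6^(1/3) + 2^(1/3)*3^(5/6)*I)*(-9*k + 2*sqrt(3)*sqrt(27*k^2/4 - 32))^(1/3)))) + C4*exp(-6^(1/3)*c*((-9*k + 2*sqrt(3)*sqrt(27*k^2/4 - 32))^(1/3) + 4*6^(1/3)/(-9*k + 2*sqrt(3)*sqrt(27*k^2/4 - 32))^(1/3))/6) - sqrt(3)*c/k


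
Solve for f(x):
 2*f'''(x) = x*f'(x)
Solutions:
 f(x) = C1 + Integral(C2*airyai(2^(2/3)*x/2) + C3*airybi(2^(2/3)*x/2), x)


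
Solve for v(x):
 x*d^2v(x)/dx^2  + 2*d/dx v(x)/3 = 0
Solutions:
 v(x) = C1 + C2*x^(1/3)


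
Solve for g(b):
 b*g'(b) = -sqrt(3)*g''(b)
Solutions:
 g(b) = C1 + C2*erf(sqrt(2)*3^(3/4)*b/6)


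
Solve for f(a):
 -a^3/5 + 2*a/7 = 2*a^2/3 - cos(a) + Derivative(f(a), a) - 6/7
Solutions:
 f(a) = C1 - a^4/20 - 2*a^3/9 + a^2/7 + 6*a/7 + sin(a)


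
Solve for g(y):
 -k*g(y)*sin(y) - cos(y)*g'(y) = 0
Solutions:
 g(y) = C1*exp(k*log(cos(y)))


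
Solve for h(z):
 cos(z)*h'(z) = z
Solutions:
 h(z) = C1 + Integral(z/cos(z), z)


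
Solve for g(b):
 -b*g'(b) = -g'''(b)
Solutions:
 g(b) = C1 + Integral(C2*airyai(b) + C3*airybi(b), b)


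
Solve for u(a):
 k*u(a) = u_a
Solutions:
 u(a) = C1*exp(a*k)


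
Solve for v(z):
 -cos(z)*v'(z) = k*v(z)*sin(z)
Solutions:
 v(z) = C1*exp(k*log(cos(z)))


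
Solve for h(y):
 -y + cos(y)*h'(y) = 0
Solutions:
 h(y) = C1 + Integral(y/cos(y), y)


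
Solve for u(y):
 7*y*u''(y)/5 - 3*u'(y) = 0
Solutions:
 u(y) = C1 + C2*y^(22/7)


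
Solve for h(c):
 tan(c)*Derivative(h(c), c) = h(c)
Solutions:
 h(c) = C1*sin(c)


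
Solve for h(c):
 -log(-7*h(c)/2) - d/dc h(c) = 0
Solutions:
 Integral(1/(log(-_y) - log(2) + log(7)), (_y, h(c))) = C1 - c


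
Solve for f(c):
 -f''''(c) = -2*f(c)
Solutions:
 f(c) = C1*exp(-2^(1/4)*c) + C2*exp(2^(1/4)*c) + C3*sin(2^(1/4)*c) + C4*cos(2^(1/4)*c)


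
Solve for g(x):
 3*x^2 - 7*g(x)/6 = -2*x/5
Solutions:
 g(x) = 6*x*(15*x + 2)/35


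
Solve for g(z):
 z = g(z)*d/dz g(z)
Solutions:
 g(z) = -sqrt(C1 + z^2)
 g(z) = sqrt(C1 + z^2)


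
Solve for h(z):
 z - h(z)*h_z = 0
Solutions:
 h(z) = -sqrt(C1 + z^2)
 h(z) = sqrt(C1 + z^2)


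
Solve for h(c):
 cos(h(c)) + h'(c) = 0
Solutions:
 h(c) = pi - asin((C1 + exp(2*c))/(C1 - exp(2*c)))
 h(c) = asin((C1 + exp(2*c))/(C1 - exp(2*c)))


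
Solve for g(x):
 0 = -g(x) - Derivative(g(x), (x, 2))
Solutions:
 g(x) = C1*sin(x) + C2*cos(x)


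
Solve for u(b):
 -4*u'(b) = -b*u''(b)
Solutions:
 u(b) = C1 + C2*b^5


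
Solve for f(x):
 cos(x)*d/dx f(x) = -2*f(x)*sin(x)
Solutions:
 f(x) = C1*cos(x)^2


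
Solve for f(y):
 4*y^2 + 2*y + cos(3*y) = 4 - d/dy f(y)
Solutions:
 f(y) = C1 - 4*y^3/3 - y^2 + 4*y - sin(3*y)/3


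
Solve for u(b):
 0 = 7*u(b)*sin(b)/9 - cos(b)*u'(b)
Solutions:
 u(b) = C1/cos(b)^(7/9)


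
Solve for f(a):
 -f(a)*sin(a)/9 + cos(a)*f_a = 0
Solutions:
 f(a) = C1/cos(a)^(1/9)


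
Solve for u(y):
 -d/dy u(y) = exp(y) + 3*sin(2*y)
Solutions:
 u(y) = C1 - exp(y) + 3*cos(2*y)/2


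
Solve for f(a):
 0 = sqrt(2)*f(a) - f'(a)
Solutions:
 f(a) = C1*exp(sqrt(2)*a)


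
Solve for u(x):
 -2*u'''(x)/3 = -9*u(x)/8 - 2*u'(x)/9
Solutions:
 u(x) = C1*exp(-2^(1/3)*x*(8*2^(1/3)/(sqrt(530417) + 729)^(1/3) + (sqrt(530417) + 729)^(1/3))/24)*sin(2^(1/3)*sqrt(3)*x*(-(sqrt(530417) + 729)^(1/3) + 8*2^(1/3)/(sqrt(530417) + 729)^(1/3))/24) + C2*exp(-2^(1/3)*x*(8*2^(1/3)/(sqrt(530417) + 729)^(1/3) + (sqrt(530417) + 729)^(1/3))/24)*cos(2^(1/3)*sqrt(3)*x*(-(sqrt(530417) + 729)^(1/3) + 8*2^(1/3)/(sqrt(530417) + 729)^(1/3))/24) + C3*exp(2^(1/3)*x*(8*2^(1/3)/(sqrt(530417) + 729)^(1/3) + (sqrt(530417) + 729)^(1/3))/12)


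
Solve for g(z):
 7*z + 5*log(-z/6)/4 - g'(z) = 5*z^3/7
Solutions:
 g(z) = C1 - 5*z^4/28 + 7*z^2/2 + 5*z*log(-z)/4 + 5*z*(-log(6) - 1)/4


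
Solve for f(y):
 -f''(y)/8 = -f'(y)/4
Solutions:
 f(y) = C1 + C2*exp(2*y)


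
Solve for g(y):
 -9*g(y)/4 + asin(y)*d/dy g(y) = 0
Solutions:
 g(y) = C1*exp(9*Integral(1/asin(y), y)/4)


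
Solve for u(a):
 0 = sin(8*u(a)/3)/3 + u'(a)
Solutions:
 a/3 + 3*log(cos(8*u(a)/3) - 1)/16 - 3*log(cos(8*u(a)/3) + 1)/16 = C1


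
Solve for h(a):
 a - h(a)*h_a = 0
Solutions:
 h(a) = -sqrt(C1 + a^2)
 h(a) = sqrt(C1 + a^2)


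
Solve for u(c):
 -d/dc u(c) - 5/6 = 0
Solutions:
 u(c) = C1 - 5*c/6


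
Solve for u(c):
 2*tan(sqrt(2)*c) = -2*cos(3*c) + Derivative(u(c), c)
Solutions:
 u(c) = C1 - sqrt(2)*log(cos(sqrt(2)*c)) + 2*sin(3*c)/3


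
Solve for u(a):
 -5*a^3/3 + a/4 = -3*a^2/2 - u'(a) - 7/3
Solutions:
 u(a) = C1 + 5*a^4/12 - a^3/2 - a^2/8 - 7*a/3


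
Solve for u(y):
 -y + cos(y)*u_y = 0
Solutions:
 u(y) = C1 + Integral(y/cos(y), y)


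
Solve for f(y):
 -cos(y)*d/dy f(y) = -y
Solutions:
 f(y) = C1 + Integral(y/cos(y), y)


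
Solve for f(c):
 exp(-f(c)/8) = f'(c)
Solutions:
 f(c) = 8*log(C1 + c/8)


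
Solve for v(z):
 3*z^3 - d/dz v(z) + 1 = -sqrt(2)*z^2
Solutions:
 v(z) = C1 + 3*z^4/4 + sqrt(2)*z^3/3 + z


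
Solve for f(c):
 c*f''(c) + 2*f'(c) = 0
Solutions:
 f(c) = C1 + C2/c


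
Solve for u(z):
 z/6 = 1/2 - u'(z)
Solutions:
 u(z) = C1 - z^2/12 + z/2


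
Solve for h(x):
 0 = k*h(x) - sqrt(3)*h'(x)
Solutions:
 h(x) = C1*exp(sqrt(3)*k*x/3)


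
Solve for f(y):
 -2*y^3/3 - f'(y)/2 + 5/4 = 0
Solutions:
 f(y) = C1 - y^4/3 + 5*y/2


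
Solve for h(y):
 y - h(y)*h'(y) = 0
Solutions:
 h(y) = -sqrt(C1 + y^2)
 h(y) = sqrt(C1 + y^2)


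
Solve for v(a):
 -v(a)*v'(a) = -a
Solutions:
 v(a) = -sqrt(C1 + a^2)
 v(a) = sqrt(C1 + a^2)


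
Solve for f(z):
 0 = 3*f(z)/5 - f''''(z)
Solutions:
 f(z) = C1*exp(-3^(1/4)*5^(3/4)*z/5) + C2*exp(3^(1/4)*5^(3/4)*z/5) + C3*sin(3^(1/4)*5^(3/4)*z/5) + C4*cos(3^(1/4)*5^(3/4)*z/5)


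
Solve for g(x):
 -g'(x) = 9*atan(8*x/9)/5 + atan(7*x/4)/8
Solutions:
 g(x) = C1 - 9*x*atan(8*x/9)/5 - x*atan(7*x/4)/8 + log(49*x^2 + 16)/28 + 81*log(64*x^2 + 81)/80


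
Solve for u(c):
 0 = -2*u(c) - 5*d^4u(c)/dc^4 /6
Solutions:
 u(c) = (C1*sin(3^(1/4)*5^(3/4)*c/5) + C2*cos(3^(1/4)*5^(3/4)*c/5))*exp(-3^(1/4)*5^(3/4)*c/5) + (C3*sin(3^(1/4)*5^(3/4)*c/5) + C4*cos(3^(1/4)*5^(3/4)*c/5))*exp(3^(1/4)*5^(3/4)*c/5)


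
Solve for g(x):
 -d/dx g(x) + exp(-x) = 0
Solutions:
 g(x) = C1 - exp(-x)


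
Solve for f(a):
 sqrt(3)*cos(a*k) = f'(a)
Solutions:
 f(a) = C1 + sqrt(3)*sin(a*k)/k


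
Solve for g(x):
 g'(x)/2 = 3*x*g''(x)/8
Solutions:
 g(x) = C1 + C2*x^(7/3)


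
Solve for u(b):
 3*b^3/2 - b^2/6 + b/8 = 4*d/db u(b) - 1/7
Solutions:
 u(b) = C1 + 3*b^4/32 - b^3/72 + b^2/64 + b/28


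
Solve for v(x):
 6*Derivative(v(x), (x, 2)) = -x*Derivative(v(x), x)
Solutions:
 v(x) = C1 + C2*erf(sqrt(3)*x/6)


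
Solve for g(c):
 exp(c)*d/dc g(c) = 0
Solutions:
 g(c) = C1


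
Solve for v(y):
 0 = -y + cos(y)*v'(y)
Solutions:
 v(y) = C1 + Integral(y/cos(y), y)


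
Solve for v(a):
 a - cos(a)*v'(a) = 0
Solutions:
 v(a) = C1 + Integral(a/cos(a), a)


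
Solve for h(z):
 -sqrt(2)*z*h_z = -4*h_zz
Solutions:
 h(z) = C1 + C2*erfi(2^(3/4)*z/4)


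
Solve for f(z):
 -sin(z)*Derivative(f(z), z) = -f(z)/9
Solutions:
 f(z) = C1*(cos(z) - 1)^(1/18)/(cos(z) + 1)^(1/18)


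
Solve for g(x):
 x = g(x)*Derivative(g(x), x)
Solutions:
 g(x) = -sqrt(C1 + x^2)
 g(x) = sqrt(C1 + x^2)


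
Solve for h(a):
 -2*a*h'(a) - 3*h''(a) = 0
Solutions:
 h(a) = C1 + C2*erf(sqrt(3)*a/3)


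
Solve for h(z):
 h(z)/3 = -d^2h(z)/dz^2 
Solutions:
 h(z) = C1*sin(sqrt(3)*z/3) + C2*cos(sqrt(3)*z/3)


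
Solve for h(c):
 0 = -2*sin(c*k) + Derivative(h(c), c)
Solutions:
 h(c) = C1 - 2*cos(c*k)/k


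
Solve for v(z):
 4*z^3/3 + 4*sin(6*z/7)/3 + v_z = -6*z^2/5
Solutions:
 v(z) = C1 - z^4/3 - 2*z^3/5 + 14*cos(6*z/7)/9


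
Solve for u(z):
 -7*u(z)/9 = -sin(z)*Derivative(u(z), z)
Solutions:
 u(z) = C1*(cos(z) - 1)^(7/18)/(cos(z) + 1)^(7/18)


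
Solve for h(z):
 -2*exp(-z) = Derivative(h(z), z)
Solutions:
 h(z) = C1 + 2*exp(-z)


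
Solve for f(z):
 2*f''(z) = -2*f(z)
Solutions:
 f(z) = C1*sin(z) + C2*cos(z)


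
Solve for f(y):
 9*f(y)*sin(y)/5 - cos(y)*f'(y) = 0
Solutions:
 f(y) = C1/cos(y)^(9/5)


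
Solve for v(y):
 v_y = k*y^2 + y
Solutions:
 v(y) = C1 + k*y^3/3 + y^2/2


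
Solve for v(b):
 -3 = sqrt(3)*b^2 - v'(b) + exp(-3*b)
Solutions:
 v(b) = C1 + sqrt(3)*b^3/3 + 3*b - exp(-3*b)/3


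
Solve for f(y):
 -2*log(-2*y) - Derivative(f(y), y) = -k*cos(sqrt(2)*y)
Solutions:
 f(y) = C1 + sqrt(2)*k*sin(sqrt(2)*y)/2 - 2*y*log(-y) - 2*y*log(2) + 2*y


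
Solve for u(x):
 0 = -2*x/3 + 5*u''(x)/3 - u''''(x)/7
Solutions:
 u(x) = C1 + C2*x + C3*exp(-sqrt(105)*x/3) + C4*exp(sqrt(105)*x/3) + x^3/15


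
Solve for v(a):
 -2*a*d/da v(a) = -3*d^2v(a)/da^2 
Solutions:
 v(a) = C1 + C2*erfi(sqrt(3)*a/3)


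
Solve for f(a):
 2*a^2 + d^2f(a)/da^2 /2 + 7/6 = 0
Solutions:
 f(a) = C1 + C2*a - a^4/3 - 7*a^2/6


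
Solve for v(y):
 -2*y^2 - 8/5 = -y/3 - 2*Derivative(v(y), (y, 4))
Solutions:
 v(y) = C1 + C2*y + C3*y^2 + C4*y^3 + y^6/360 - y^5/720 + y^4/30


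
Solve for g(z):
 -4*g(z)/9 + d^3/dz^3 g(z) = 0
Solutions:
 g(z) = C3*exp(2^(2/3)*3^(1/3)*z/3) + (C1*sin(2^(2/3)*3^(5/6)*z/6) + C2*cos(2^(2/3)*3^(5/6)*z/6))*exp(-2^(2/3)*3^(1/3)*z/6)


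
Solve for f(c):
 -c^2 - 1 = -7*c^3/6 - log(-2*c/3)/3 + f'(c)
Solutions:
 f(c) = C1 + 7*c^4/24 - c^3/3 + c*log(-c)/3 + c*(-4 - log(3) + log(2))/3


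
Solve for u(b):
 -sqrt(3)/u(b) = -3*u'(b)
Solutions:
 u(b) = -sqrt(C1 + 6*sqrt(3)*b)/3
 u(b) = sqrt(C1 + 6*sqrt(3)*b)/3


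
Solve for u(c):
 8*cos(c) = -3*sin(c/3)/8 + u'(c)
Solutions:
 u(c) = C1 + 8*sin(c) - 9*cos(c/3)/8


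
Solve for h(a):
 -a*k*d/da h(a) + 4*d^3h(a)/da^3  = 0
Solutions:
 h(a) = C1 + Integral(C2*airyai(2^(1/3)*a*k^(1/3)/2) + C3*airybi(2^(1/3)*a*k^(1/3)/2), a)


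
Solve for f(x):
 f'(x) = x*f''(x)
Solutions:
 f(x) = C1 + C2*x^2


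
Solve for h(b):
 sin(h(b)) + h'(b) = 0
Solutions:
 h(b) = -acos((-C1 - exp(2*b))/(C1 - exp(2*b))) + 2*pi
 h(b) = acos((-C1 - exp(2*b))/(C1 - exp(2*b)))


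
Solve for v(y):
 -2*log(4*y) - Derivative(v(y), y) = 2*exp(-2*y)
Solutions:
 v(y) = C1 - 2*y*log(y) + 2*y*(1 - 2*log(2)) + exp(-2*y)


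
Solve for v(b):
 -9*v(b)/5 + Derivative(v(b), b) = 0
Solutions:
 v(b) = C1*exp(9*b/5)


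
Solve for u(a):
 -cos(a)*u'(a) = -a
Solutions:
 u(a) = C1 + Integral(a/cos(a), a)


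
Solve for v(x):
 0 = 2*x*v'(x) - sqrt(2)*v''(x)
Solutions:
 v(x) = C1 + C2*erfi(2^(3/4)*x/2)


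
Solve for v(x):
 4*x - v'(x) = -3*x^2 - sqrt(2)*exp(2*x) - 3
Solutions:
 v(x) = C1 + x^3 + 2*x^2 + 3*x + sqrt(2)*exp(2*x)/2


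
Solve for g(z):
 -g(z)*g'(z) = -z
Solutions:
 g(z) = -sqrt(C1 + z^2)
 g(z) = sqrt(C1 + z^2)


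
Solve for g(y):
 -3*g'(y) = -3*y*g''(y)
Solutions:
 g(y) = C1 + C2*y^2


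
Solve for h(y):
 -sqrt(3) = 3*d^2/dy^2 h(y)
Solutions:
 h(y) = C1 + C2*y - sqrt(3)*y^2/6


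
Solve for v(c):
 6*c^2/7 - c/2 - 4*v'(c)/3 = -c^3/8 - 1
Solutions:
 v(c) = C1 + 3*c^4/128 + 3*c^3/14 - 3*c^2/16 + 3*c/4


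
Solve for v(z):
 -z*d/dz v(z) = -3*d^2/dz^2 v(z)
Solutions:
 v(z) = C1 + C2*erfi(sqrt(6)*z/6)


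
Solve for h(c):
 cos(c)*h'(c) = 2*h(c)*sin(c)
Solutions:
 h(c) = C1/cos(c)^2


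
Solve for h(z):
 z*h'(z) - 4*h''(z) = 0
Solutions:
 h(z) = C1 + C2*erfi(sqrt(2)*z/4)


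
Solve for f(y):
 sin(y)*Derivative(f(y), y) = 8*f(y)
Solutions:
 f(y) = C1*(cos(y)^4 - 4*cos(y)^3 + 6*cos(y)^2 - 4*cos(y) + 1)/(cos(y)^4 + 4*cos(y)^3 + 6*cos(y)^2 + 4*cos(y) + 1)


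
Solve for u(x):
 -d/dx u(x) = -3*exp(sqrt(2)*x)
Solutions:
 u(x) = C1 + 3*sqrt(2)*exp(sqrt(2)*x)/2


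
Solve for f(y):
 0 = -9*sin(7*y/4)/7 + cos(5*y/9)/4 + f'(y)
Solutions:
 f(y) = C1 - 9*sin(5*y/9)/20 - 36*cos(7*y/4)/49


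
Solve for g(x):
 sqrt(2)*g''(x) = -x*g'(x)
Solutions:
 g(x) = C1 + C2*erf(2^(1/4)*x/2)


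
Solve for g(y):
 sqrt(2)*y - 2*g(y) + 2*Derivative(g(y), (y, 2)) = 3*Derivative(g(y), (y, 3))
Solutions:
 g(y) = C1*exp(y*(4/(9*sqrt(681) + 235)^(1/3) + 4 + (9*sqrt(681) + 235)^(1/3))/18)*sin(sqrt(3)*y*(-(9*sqrt(681) + 235)^(1/3) + 4/(9*sqrt(681) + 235)^(1/3))/18) + C2*exp(y*(4/(9*sqrt(681) + 235)^(1/3) + 4 + (9*sqrt(681) + 235)^(1/3))/18)*cos(sqrt(3)*y*(-(9*sqrt(681) + 235)^(1/3) + 4/(9*sqrt(681) + 235)^(1/3))/18) + C3*exp(y*(-(9*sqrt(681) + 235)^(1/3) - 4/(9*sqrt(681) + 235)^(1/3) + 2)/9) + sqrt(2)*y/2


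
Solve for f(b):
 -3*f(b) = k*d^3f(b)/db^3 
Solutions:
 f(b) = C1*exp(3^(1/3)*b*(-1/k)^(1/3)) + C2*exp(b*(-1/k)^(1/3)*(-3^(1/3) + 3^(5/6)*I)/2) + C3*exp(-b*(-1/k)^(1/3)*(3^(1/3) + 3^(5/6)*I)/2)


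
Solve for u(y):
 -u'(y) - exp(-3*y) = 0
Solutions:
 u(y) = C1 + exp(-3*y)/3


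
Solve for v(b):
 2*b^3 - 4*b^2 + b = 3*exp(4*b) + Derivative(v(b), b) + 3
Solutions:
 v(b) = C1 + b^4/2 - 4*b^3/3 + b^2/2 - 3*b - 3*exp(4*b)/4


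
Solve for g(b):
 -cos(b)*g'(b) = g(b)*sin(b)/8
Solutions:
 g(b) = C1*cos(b)^(1/8)


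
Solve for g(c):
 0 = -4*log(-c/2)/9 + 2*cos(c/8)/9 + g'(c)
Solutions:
 g(c) = C1 + 4*c*log(-c)/9 - 4*c/9 - 4*c*log(2)/9 - 16*sin(c/8)/9


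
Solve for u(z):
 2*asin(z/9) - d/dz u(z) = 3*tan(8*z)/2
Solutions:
 u(z) = C1 + 2*z*asin(z/9) + 2*sqrt(81 - z^2) + 3*log(cos(8*z))/16


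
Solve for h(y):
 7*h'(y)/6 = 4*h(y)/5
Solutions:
 h(y) = C1*exp(24*y/35)


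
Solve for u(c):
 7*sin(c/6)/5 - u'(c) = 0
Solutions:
 u(c) = C1 - 42*cos(c/6)/5


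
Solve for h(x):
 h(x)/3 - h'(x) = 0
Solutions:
 h(x) = C1*exp(x/3)


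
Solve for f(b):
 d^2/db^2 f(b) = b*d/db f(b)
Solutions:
 f(b) = C1 + C2*erfi(sqrt(2)*b/2)


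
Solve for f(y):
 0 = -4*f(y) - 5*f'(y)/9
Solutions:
 f(y) = C1*exp(-36*y/5)


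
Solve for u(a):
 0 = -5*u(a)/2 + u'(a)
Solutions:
 u(a) = C1*exp(5*a/2)


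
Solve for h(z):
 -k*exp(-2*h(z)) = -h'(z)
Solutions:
 h(z) = log(-sqrt(C1 + 2*k*z))
 h(z) = log(C1 + 2*k*z)/2


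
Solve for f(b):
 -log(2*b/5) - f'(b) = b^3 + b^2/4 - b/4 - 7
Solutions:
 f(b) = C1 - b^4/4 - b^3/12 + b^2/8 - b*log(b) + b*log(5/2) + 8*b


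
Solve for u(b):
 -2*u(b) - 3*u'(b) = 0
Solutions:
 u(b) = C1*exp(-2*b/3)


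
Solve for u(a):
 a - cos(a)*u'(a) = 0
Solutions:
 u(a) = C1 + Integral(a/cos(a), a)


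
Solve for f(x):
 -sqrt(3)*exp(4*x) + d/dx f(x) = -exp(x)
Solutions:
 f(x) = C1 + sqrt(3)*exp(4*x)/4 - exp(x)


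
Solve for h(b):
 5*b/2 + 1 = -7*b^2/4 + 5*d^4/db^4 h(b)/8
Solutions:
 h(b) = C1 + C2*b + C3*b^2 + C4*b^3 + 7*b^6/900 + b^5/30 + b^4/15


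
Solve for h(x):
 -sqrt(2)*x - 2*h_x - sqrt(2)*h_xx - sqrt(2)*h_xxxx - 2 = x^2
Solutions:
 h(x) = C1 + C2*exp(2^(1/6)*3^(1/3)*x*(-2*3^(1/3)/(9 + sqrt(87))^(1/3) + 2^(2/3)*(9 + sqrt(87))^(1/3))/12)*sin(6^(1/6)*x*(6/(9 + sqrt(87))^(1/3) + 6^(2/3)*(9 + sqrt(87))^(1/3))/12) + C3*exp(2^(1/6)*3^(1/3)*x*(-2*3^(1/3)/(9 + sqrt(87))^(1/3) + 2^(2/3)*(9 + sqrt(87))^(1/3))/12)*cos(6^(1/6)*x*(6/(9 + sqrt(87))^(1/3) + 6^(2/3)*(9 + sqrt(87))^(1/3))/12) + C4*exp(-2^(1/6)*3^(1/3)*x*(-2*3^(1/3)/(9 + sqrt(87))^(1/3) + 2^(2/3)*(9 + sqrt(87))^(1/3))/6) - x^3/6 - x


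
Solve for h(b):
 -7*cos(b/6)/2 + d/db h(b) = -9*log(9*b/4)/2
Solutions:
 h(b) = C1 - 9*b*log(b)/2 - 9*b*log(3) + 9*b/2 + 9*b*log(2) + 21*sin(b/6)


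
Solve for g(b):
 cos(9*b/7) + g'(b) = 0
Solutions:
 g(b) = C1 - 7*sin(9*b/7)/9


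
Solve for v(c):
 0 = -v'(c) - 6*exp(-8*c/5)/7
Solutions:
 v(c) = C1 + 15*exp(-8*c/5)/28


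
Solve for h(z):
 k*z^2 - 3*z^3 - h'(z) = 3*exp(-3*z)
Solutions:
 h(z) = C1 + k*z^3/3 - 3*z^4/4 + exp(-3*z)


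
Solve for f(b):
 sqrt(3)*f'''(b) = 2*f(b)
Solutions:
 f(b) = C3*exp(2^(1/3)*3^(5/6)*b/3) + (C1*sin(6^(1/3)*b/2) + C2*cos(6^(1/3)*b/2))*exp(-2^(1/3)*3^(5/6)*b/6)


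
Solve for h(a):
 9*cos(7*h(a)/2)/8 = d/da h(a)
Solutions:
 -9*a/8 - log(sin(7*h(a)/2) - 1)/7 + log(sin(7*h(a)/2) + 1)/7 = C1


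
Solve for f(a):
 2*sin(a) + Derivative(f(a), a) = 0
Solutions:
 f(a) = C1 + 2*cos(a)


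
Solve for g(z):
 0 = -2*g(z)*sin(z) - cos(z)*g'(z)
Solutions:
 g(z) = C1*cos(z)^2


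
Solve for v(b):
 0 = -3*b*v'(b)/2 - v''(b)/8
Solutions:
 v(b) = C1 + C2*erf(sqrt(6)*b)


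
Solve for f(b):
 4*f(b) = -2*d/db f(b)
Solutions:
 f(b) = C1*exp(-2*b)


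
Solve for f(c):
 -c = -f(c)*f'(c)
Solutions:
 f(c) = -sqrt(C1 + c^2)
 f(c) = sqrt(C1 + c^2)


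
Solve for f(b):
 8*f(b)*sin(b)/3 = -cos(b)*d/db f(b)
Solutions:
 f(b) = C1*cos(b)^(8/3)


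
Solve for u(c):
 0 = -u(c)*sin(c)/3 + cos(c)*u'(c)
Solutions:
 u(c) = C1/cos(c)^(1/3)


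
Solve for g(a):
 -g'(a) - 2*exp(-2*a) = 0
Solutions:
 g(a) = C1 + exp(-2*a)


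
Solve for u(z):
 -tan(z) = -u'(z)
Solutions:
 u(z) = C1 - log(cos(z))


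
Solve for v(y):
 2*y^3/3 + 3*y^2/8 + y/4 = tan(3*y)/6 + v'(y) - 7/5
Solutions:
 v(y) = C1 + y^4/6 + y^3/8 + y^2/8 + 7*y/5 + log(cos(3*y))/18


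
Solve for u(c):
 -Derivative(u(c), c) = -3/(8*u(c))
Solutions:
 u(c) = -sqrt(C1 + 3*c)/2
 u(c) = sqrt(C1 + 3*c)/2


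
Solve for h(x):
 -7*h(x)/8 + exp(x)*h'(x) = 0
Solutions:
 h(x) = C1*exp(-7*exp(-x)/8)


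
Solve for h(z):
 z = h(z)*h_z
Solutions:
 h(z) = -sqrt(C1 + z^2)
 h(z) = sqrt(C1 + z^2)


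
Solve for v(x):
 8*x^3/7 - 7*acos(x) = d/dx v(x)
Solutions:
 v(x) = C1 + 2*x^4/7 - 7*x*acos(x) + 7*sqrt(1 - x^2)


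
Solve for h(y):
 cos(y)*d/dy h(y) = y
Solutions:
 h(y) = C1 + Integral(y/cos(y), y)


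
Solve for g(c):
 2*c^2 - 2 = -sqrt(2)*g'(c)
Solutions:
 g(c) = C1 - sqrt(2)*c^3/3 + sqrt(2)*c


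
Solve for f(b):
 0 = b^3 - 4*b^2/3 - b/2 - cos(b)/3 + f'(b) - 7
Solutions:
 f(b) = C1 - b^4/4 + 4*b^3/9 + b^2/4 + 7*b + sin(b)/3


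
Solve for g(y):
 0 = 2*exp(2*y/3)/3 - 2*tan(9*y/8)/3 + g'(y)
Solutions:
 g(y) = C1 - exp(2*y/3) - 16*log(cos(9*y/8))/27


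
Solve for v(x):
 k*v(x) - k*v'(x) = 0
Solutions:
 v(x) = C1*exp(x)


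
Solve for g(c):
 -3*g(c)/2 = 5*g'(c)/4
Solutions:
 g(c) = C1*exp(-6*c/5)


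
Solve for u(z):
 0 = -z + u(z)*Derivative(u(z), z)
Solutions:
 u(z) = -sqrt(C1 + z^2)
 u(z) = sqrt(C1 + z^2)


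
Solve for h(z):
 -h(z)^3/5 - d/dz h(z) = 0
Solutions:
 h(z) = -sqrt(10)*sqrt(-1/(C1 - z))/2
 h(z) = sqrt(10)*sqrt(-1/(C1 - z))/2


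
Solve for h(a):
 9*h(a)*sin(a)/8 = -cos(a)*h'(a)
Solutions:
 h(a) = C1*cos(a)^(9/8)


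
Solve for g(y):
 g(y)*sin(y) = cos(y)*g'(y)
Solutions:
 g(y) = C1/cos(y)


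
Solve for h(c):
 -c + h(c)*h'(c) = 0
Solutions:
 h(c) = -sqrt(C1 + c^2)
 h(c) = sqrt(C1 + c^2)


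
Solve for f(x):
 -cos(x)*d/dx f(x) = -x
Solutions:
 f(x) = C1 + Integral(x/cos(x), x)


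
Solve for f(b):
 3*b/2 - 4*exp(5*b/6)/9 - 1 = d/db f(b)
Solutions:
 f(b) = C1 + 3*b^2/4 - b - 8*exp(5*b/6)/15


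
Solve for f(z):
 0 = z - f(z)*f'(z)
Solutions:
 f(z) = -sqrt(C1 + z^2)
 f(z) = sqrt(C1 + z^2)


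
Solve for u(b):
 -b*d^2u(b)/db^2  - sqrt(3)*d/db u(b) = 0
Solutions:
 u(b) = C1 + C2*b^(1 - sqrt(3))


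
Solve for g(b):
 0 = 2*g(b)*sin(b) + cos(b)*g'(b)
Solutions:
 g(b) = C1*cos(b)^2


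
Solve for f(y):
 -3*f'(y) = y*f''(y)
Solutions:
 f(y) = C1 + C2/y^2


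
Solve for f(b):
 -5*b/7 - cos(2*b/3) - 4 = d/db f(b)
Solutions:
 f(b) = C1 - 5*b^2/14 - 4*b - 3*sin(2*b/3)/2


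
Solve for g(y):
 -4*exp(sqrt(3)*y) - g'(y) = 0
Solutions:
 g(y) = C1 - 4*sqrt(3)*exp(sqrt(3)*y)/3


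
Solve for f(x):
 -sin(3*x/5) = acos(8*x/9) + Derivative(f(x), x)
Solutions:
 f(x) = C1 - x*acos(8*x/9) + sqrt(81 - 64*x^2)/8 + 5*cos(3*x/5)/3


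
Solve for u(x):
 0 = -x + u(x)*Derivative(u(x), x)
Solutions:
 u(x) = -sqrt(C1 + x^2)
 u(x) = sqrt(C1 + x^2)


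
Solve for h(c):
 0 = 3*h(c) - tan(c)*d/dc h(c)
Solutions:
 h(c) = C1*sin(c)^3


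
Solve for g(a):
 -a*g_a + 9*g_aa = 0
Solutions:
 g(a) = C1 + C2*erfi(sqrt(2)*a/6)


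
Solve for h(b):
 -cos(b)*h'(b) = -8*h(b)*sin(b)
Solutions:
 h(b) = C1/cos(b)^8


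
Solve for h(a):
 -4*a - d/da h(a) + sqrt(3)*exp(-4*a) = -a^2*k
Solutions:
 h(a) = C1 + a^3*k/3 - 2*a^2 - sqrt(3)*exp(-4*a)/4


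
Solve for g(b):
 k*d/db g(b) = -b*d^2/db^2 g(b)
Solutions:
 g(b) = C1 + b^(1 - re(k))*(C2*sin(log(b)*Abs(im(k))) + C3*cos(log(b)*im(k)))


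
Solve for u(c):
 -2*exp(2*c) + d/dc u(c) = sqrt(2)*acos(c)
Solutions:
 u(c) = C1 + sqrt(2)*(c*acos(c) - sqrt(1 - c^2)) + exp(2*c)


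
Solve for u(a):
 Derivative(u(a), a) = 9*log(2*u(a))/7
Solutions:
 -7*Integral(1/(log(_y) + log(2)), (_y, u(a)))/9 = C1 - a


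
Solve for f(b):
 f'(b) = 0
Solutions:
 f(b) = C1


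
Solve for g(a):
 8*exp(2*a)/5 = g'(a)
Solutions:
 g(a) = C1 + 4*exp(2*a)/5


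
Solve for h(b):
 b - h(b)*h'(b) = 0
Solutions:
 h(b) = -sqrt(C1 + b^2)
 h(b) = sqrt(C1 + b^2)


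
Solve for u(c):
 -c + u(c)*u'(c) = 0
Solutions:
 u(c) = -sqrt(C1 + c^2)
 u(c) = sqrt(C1 + c^2)


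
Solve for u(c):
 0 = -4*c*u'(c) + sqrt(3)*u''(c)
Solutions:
 u(c) = C1 + C2*erfi(sqrt(2)*3^(3/4)*c/3)


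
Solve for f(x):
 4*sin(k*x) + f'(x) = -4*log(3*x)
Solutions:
 f(x) = C1 - 4*x*log(x) - 4*x*log(3) + 4*x - 4*Piecewise((-cos(k*x)/k, Ne(k, 0)), (0, True))


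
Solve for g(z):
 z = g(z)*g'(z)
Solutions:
 g(z) = -sqrt(C1 + z^2)
 g(z) = sqrt(C1 + z^2)


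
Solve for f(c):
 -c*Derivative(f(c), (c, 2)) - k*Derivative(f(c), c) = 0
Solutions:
 f(c) = C1 + c^(1 - re(k))*(C2*sin(log(c)*Abs(im(k))) + C3*cos(log(c)*im(k)))


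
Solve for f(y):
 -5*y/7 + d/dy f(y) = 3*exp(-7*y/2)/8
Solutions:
 f(y) = C1 + 5*y^2/14 - 3*exp(-7*y/2)/28


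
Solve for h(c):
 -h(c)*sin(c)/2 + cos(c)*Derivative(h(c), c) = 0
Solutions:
 h(c) = C1/sqrt(cos(c))


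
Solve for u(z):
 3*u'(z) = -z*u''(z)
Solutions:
 u(z) = C1 + C2/z^2


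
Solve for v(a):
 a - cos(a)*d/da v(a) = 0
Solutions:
 v(a) = C1 + Integral(a/cos(a), a)


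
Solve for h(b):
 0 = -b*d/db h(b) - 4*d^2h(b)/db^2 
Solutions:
 h(b) = C1 + C2*erf(sqrt(2)*b/4)


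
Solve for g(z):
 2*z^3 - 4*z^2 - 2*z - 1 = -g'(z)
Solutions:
 g(z) = C1 - z^4/2 + 4*z^3/3 + z^2 + z


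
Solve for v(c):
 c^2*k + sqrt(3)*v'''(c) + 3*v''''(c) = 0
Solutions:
 v(c) = C1 + C2*c + C3*c^2 + C4*exp(-sqrt(3)*c/3) - sqrt(3)*c^5*k/180 + c^4*k/12 - sqrt(3)*c^3*k/3


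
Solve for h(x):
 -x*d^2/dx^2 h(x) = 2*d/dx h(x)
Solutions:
 h(x) = C1 + C2/x


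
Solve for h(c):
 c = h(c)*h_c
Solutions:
 h(c) = -sqrt(C1 + c^2)
 h(c) = sqrt(C1 + c^2)


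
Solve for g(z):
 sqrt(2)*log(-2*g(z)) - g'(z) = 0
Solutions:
 -sqrt(2)*Integral(1/(log(-_y) + log(2)), (_y, g(z)))/2 = C1 - z


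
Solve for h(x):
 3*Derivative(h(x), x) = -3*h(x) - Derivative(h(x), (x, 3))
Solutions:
 h(x) = C1*exp(2^(1/3)*x*(-2/(3 + sqrt(13))^(1/3) + 2^(1/3)*(3 + sqrt(13))^(1/3))/4)*sin(2^(1/3)*sqrt(3)*x*(2/(3 + sqrt(13))^(1/3) + 2^(1/3)*(3 + sqrt(13))^(1/3))/4) + C2*exp(2^(1/3)*x*(-2/(3 + sqrt(13))^(1/3) + 2^(1/3)*(3 + sqrt(13))^(1/3))/4)*cos(2^(1/3)*sqrt(3)*x*(2/(3 + sqrt(13))^(1/3) + 2^(1/3)*(3 + sqrt(13))^(1/3))/4) + C3*exp(2^(1/3)*x*(-2^(1/3)*(3 + sqrt(13))^(1/3)/2 + (3 + sqrt(13))^(-1/3)))


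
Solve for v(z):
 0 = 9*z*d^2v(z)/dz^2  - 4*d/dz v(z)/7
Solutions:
 v(z) = C1 + C2*z^(67/63)


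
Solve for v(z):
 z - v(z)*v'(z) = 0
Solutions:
 v(z) = -sqrt(C1 + z^2)
 v(z) = sqrt(C1 + z^2)


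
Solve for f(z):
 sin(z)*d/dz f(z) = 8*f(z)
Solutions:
 f(z) = C1*(cos(z)^4 - 4*cos(z)^3 + 6*cos(z)^2 - 4*cos(z) + 1)/(cos(z)^4 + 4*cos(z)^3 + 6*cos(z)^2 + 4*cos(z) + 1)


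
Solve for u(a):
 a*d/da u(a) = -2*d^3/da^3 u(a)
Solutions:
 u(a) = C1 + Integral(C2*airyai(-2^(2/3)*a/2) + C3*airybi(-2^(2/3)*a/2), a)


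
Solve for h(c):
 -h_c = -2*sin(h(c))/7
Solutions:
 -2*c/7 + log(cos(h(c)) - 1)/2 - log(cos(h(c)) + 1)/2 = C1


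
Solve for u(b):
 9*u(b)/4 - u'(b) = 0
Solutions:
 u(b) = C1*exp(9*b/4)


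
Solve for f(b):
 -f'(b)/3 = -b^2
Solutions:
 f(b) = C1 + b^3


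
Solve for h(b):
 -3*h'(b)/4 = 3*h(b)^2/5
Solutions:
 h(b) = 5/(C1 + 4*b)


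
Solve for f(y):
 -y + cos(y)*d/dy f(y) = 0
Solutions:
 f(y) = C1 + Integral(y/cos(y), y)


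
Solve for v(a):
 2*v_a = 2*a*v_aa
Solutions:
 v(a) = C1 + C2*a^2


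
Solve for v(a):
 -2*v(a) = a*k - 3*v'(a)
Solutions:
 v(a) = C1*exp(2*a/3) - a*k/2 - 3*k/4


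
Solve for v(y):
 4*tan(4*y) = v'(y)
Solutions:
 v(y) = C1 - log(cos(4*y))


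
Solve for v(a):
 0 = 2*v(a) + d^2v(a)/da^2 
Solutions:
 v(a) = C1*sin(sqrt(2)*a) + C2*cos(sqrt(2)*a)


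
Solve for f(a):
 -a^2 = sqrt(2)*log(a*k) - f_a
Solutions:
 f(a) = C1 + a^3/3 + sqrt(2)*a*log(a*k) - sqrt(2)*a


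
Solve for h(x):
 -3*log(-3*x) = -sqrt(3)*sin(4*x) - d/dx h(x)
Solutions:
 h(x) = C1 + 3*x*log(-x) - 3*x + 3*x*log(3) + sqrt(3)*cos(4*x)/4


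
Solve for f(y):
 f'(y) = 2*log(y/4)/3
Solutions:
 f(y) = C1 + 2*y*log(y)/3 - 4*y*log(2)/3 - 2*y/3


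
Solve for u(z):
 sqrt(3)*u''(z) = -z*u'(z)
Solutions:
 u(z) = C1 + C2*erf(sqrt(2)*3^(3/4)*z/6)


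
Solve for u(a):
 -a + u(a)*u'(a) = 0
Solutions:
 u(a) = -sqrt(C1 + a^2)
 u(a) = sqrt(C1 + a^2)


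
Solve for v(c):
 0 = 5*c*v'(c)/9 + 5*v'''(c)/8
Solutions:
 v(c) = C1 + Integral(C2*airyai(-2*3^(1/3)*c/3) + C3*airybi(-2*3^(1/3)*c/3), c)


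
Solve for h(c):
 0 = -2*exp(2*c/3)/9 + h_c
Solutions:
 h(c) = C1 + exp(2*c/3)/3


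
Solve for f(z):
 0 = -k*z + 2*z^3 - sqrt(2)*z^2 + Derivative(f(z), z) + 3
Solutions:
 f(z) = C1 + k*z^2/2 - z^4/2 + sqrt(2)*z^3/3 - 3*z


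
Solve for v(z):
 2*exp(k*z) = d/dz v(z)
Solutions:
 v(z) = C1 + 2*exp(k*z)/k


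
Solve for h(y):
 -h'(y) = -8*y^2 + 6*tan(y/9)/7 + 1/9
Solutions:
 h(y) = C1 + 8*y^3/3 - y/9 + 54*log(cos(y/9))/7


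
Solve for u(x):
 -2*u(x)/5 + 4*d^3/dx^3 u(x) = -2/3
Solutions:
 u(x) = C3*exp(10^(2/3)*x/10) + (C1*sin(10^(2/3)*sqrt(3)*x/20) + C2*cos(10^(2/3)*sqrt(3)*x/20))*exp(-10^(2/3)*x/20) + 5/3


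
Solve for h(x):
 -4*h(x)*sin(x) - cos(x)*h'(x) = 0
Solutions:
 h(x) = C1*cos(x)^4


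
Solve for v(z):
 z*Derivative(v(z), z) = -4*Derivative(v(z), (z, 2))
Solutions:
 v(z) = C1 + C2*erf(sqrt(2)*z/4)


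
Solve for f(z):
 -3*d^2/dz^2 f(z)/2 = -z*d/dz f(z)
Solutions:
 f(z) = C1 + C2*erfi(sqrt(3)*z/3)


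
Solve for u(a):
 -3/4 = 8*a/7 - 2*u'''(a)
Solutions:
 u(a) = C1 + C2*a + C3*a^2 + a^4/42 + a^3/16


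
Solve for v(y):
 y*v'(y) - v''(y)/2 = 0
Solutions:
 v(y) = C1 + C2*erfi(y)


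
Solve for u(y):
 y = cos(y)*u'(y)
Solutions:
 u(y) = C1 + Integral(y/cos(y), y)


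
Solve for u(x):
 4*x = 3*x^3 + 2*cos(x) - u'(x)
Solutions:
 u(x) = C1 + 3*x^4/4 - 2*x^2 + 2*sin(x)


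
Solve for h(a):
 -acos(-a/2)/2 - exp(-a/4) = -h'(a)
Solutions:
 h(a) = C1 + a*acos(-a/2)/2 + sqrt(4 - a^2)/2 - 4*exp(-a/4)


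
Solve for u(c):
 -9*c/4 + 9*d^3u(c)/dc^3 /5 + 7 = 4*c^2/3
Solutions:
 u(c) = C1 + C2*c + C3*c^2 + c^5/81 + 5*c^4/96 - 35*c^3/54


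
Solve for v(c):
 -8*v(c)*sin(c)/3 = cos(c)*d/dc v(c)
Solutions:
 v(c) = C1*cos(c)^(8/3)


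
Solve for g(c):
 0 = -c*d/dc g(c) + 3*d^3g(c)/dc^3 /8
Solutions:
 g(c) = C1 + Integral(C2*airyai(2*3^(2/3)*c/3) + C3*airybi(2*3^(2/3)*c/3), c)


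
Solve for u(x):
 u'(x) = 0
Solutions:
 u(x) = C1


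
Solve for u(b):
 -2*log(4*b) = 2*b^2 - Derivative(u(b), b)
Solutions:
 u(b) = C1 + 2*b^3/3 + 2*b*log(b) - 2*b + b*log(16)


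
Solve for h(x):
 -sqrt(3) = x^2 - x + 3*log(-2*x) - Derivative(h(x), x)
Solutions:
 h(x) = C1 + x^3/3 - x^2/2 + 3*x*log(-x) + x*(-3 + sqrt(3) + 3*log(2))


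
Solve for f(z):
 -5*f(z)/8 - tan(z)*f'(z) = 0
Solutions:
 f(z) = C1/sin(z)^(5/8)


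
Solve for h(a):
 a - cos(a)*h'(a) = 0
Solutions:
 h(a) = C1 + Integral(a/cos(a), a)


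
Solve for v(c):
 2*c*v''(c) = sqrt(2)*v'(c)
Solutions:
 v(c) = C1 + C2*c^(sqrt(2)/2 + 1)


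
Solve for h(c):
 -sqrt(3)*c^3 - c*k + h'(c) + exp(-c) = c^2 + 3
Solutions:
 h(c) = C1 + sqrt(3)*c^4/4 + c^3/3 + c^2*k/2 + 3*c + exp(-c)


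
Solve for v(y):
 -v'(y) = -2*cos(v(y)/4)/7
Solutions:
 -2*y/7 - 2*log(sin(v(y)/4) - 1) + 2*log(sin(v(y)/4) + 1) = C1


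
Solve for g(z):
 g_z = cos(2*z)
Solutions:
 g(z) = C1 + sin(2*z)/2


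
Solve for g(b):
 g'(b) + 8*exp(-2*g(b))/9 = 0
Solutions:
 g(b) = log(-sqrt(C1 - 16*b)) - log(3)
 g(b) = log(C1 - 16*b)/2 - log(3)


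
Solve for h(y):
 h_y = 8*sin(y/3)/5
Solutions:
 h(y) = C1 - 24*cos(y/3)/5


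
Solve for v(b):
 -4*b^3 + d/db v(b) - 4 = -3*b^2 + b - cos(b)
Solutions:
 v(b) = C1 + b^4 - b^3 + b^2/2 + 4*b - sin(b)


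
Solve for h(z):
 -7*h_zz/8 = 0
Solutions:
 h(z) = C1 + C2*z


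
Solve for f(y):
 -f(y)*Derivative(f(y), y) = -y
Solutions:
 f(y) = -sqrt(C1 + y^2)
 f(y) = sqrt(C1 + y^2)


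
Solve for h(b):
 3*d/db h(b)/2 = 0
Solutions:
 h(b) = C1


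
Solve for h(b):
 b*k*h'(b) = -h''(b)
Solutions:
 h(b) = Piecewise((-sqrt(2)*sqrt(pi)*C1*erf(sqrt(2)*b*sqrt(k)/2)/(2*sqrt(k)) - C2, (k > 0) | (k < 0)), (-C1*b - C2, True))


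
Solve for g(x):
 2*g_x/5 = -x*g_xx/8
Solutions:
 g(x) = C1 + C2/x^(11/5)


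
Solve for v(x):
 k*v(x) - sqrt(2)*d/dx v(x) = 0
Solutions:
 v(x) = C1*exp(sqrt(2)*k*x/2)


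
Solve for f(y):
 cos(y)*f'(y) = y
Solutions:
 f(y) = C1 + Integral(y/cos(y), y)


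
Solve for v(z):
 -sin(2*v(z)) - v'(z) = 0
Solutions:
 v(z) = pi - acos((-C1 - exp(4*z))/(C1 - exp(4*z)))/2
 v(z) = acos((-C1 - exp(4*z))/(C1 - exp(4*z)))/2


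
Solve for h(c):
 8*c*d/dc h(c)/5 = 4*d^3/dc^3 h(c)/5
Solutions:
 h(c) = C1 + Integral(C2*airyai(2^(1/3)*c) + C3*airybi(2^(1/3)*c), c)


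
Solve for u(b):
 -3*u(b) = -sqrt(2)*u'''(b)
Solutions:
 u(b) = C3*exp(2^(5/6)*3^(1/3)*b/2) + (C1*sin(6^(5/6)*b/4) + C2*cos(6^(5/6)*b/4))*exp(-2^(5/6)*3^(1/3)*b/4)


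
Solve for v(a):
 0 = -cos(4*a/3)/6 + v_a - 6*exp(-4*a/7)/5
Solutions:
 v(a) = C1 + sin(4*a/3)/8 - 21*exp(-4*a/7)/10


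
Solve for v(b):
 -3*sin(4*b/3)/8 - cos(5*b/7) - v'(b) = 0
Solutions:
 v(b) = C1 - 7*sin(5*b/7)/5 + 9*cos(4*b/3)/32


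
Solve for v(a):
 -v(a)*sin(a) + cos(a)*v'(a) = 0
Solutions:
 v(a) = C1/cos(a)
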